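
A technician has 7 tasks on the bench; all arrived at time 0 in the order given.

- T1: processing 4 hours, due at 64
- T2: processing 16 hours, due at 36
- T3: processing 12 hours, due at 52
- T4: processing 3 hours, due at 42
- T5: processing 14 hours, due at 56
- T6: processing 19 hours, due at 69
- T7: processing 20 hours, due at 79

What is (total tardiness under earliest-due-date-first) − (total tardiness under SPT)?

EDD (increasing due date): T2 T4 T3 T5 T1 T6 T7.
T2: 0→16, due 36, tardiness 0
T4: 16→19, due 42, tardiness 0
T3: 19→31, due 52, tardiness 0
T5: 31→45, due 56, tardiness 0
T1: 45→49, due 64, tardiness 0
T6: 49→68, due 69, tardiness 0
T7: 68→88, due 79, tardiness 9
Sum = 0+0+0+0+0+0+9 = 9.
SPT (increasing processing time): T4 T1 T3 T5 T2 T6 T7.
T4: 0→3, due 42, tardiness 0
T1: 3→7, due 64, tardiness 0
T3: 7→19, due 52, tardiness 0
T5: 19→33, due 56, tardiness 0
T2: 33→49, due 36, tardiness 13
T6: 49→68, due 69, tardiness 0
T7: 68→88, due 79, tardiness 9
Sum = 0+0+0+0+13+0+9 = 22.
Difference = 9 − 22 = -13.

-13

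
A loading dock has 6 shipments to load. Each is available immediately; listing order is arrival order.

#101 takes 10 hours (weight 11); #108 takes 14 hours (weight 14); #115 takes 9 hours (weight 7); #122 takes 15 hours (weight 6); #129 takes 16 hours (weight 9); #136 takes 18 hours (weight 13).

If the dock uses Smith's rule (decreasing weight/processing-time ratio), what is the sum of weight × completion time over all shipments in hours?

WSPT (decreasing weight/processing-time ratio): #101 #108 #115 #136 #129 #122.
#101: finishes 10, weight 11, w·C = 110
#108: finishes 24, weight 14, w·C = 336
#115: finishes 33, weight 7, w·C = 231
#136: finishes 51, weight 13, w·C = 663
#129: finishes 67, weight 9, w·C = 603
#122: finishes 82, weight 6, w·C = 492
Sum = 110+336+231+663+603+492 = 2435.

2435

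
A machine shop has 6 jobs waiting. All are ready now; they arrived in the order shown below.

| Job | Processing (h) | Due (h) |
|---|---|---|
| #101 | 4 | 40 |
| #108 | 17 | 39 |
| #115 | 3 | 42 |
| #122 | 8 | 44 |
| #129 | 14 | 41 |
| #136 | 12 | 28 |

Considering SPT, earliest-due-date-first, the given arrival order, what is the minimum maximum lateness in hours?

SPT (increasing processing time): #115 #101 #122 #136 #129 #108.
#115: 0→3, due 42, lateness -39
#101: 3→7, due 40, lateness -33
#122: 7→15, due 44, lateness -29
#136: 15→27, due 28, lateness -1
#129: 27→41, due 41, lateness 0
#108: 41→58, due 39, lateness 19
Maximum = 19.
EDD (increasing due date): #136 #108 #101 #129 #115 #122.
#136: 0→12, due 28, lateness -16
#108: 12→29, due 39, lateness -10
#101: 29→33, due 40, lateness -7
#129: 33→47, due 41, lateness 6
#115: 47→50, due 42, lateness 8
#122: 50→58, due 44, lateness 14
Maximum = 14.
FIFO (arrival order): #101 #108 #115 #122 #129 #136.
#101: 0→4, due 40, lateness -36
#108: 4→21, due 39, lateness -18
#115: 21→24, due 42, lateness -18
#122: 24→32, due 44, lateness -12
#129: 32→46, due 41, lateness 5
#136: 46→58, due 28, lateness 30
Maximum = 30.
SPT 19, EDD 14, FIFO 30 → minimum 14.

14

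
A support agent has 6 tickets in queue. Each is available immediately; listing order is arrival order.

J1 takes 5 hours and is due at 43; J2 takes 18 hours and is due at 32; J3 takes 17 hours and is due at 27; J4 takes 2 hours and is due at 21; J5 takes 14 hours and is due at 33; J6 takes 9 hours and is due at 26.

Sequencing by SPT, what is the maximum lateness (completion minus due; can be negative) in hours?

33

SPT (increasing processing time): J4 J1 J6 J5 J3 J2.
J4: 0→2, due 21, lateness -19
J1: 2→7, due 43, lateness -36
J6: 7→16, due 26, lateness -10
J5: 16→30, due 33, lateness -3
J3: 30→47, due 27, lateness 20
J2: 47→65, due 32, lateness 33
Maximum = 33.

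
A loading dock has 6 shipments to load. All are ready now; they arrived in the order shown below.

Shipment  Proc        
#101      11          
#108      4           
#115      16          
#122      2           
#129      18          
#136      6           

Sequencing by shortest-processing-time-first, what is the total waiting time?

SPT (increasing processing time): #122 #108 #136 #101 #115 #129.
#122: waits 0, runs 0→2
#108: waits 2, runs 2→6
#136: waits 6, runs 6→12
#101: waits 12, runs 12→23
#115: waits 23, runs 23→39
#129: waits 39, runs 39→57
Sum = 0+2+6+12+23+39 = 82.

82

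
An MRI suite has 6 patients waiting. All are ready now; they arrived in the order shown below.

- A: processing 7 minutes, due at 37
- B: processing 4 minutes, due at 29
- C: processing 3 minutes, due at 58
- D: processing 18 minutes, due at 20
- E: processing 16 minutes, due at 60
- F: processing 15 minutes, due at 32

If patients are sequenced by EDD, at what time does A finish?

44

EDD (increasing due date): D B F A C E.
D: 0→18
B: 18→22
F: 22→37
A: 37→44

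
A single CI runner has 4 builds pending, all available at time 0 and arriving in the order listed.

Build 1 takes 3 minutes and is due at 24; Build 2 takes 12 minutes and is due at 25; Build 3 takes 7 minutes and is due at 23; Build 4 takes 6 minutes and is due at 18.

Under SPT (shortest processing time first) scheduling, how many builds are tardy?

SPT (increasing processing time): Build 1 Build 4 Build 3 Build 2.
Build 1: 0→3, due 24, tardiness 0
Build 4: 3→9, due 18, tardiness 0
Build 3: 9→16, due 23, tardiness 0
Build 2: 16→28, due 25, tardiness 3
Late builds: 1.

1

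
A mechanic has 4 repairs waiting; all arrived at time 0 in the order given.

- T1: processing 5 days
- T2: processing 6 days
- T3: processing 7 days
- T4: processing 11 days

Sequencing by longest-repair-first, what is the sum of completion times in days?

82

LPT (decreasing processing time): T4 T3 T2 T1.
T4: 0→11
T3: 11→18
T2: 18→24
T1: 24→29
Sum = 11+18+24+29 = 82.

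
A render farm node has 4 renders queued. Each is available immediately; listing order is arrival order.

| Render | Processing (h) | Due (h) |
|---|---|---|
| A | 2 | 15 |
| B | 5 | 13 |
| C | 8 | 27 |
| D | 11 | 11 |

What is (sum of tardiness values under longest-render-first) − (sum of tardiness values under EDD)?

LPT (decreasing processing time): D C B A.
D: 0→11, due 11, tardiness 0
C: 11→19, due 27, tardiness 0
B: 19→24, due 13, tardiness 11
A: 24→26, due 15, tardiness 11
Sum = 0+0+11+11 = 22.
EDD (increasing due date): D B A C.
D: 0→11, due 11, tardiness 0
B: 11→16, due 13, tardiness 3
A: 16→18, due 15, tardiness 3
C: 18→26, due 27, tardiness 0
Sum = 0+3+3+0 = 6.
Difference = 22 − 6 = 16.

16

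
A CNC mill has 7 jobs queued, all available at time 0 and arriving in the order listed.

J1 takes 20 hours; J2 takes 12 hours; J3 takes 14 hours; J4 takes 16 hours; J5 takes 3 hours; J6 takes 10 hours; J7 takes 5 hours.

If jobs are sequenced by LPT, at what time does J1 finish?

20

LPT (decreasing processing time): J1 J4 J3 J2 J6 J7 J5.
J1: 0→20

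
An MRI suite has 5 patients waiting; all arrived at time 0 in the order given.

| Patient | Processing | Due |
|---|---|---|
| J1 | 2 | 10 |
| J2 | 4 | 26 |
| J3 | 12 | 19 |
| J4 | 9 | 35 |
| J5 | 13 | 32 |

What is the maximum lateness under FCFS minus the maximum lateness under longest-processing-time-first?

FIFO (arrival order): J1 J2 J3 J4 J5.
J1: 0→2, due 10, lateness -8
J2: 2→6, due 26, lateness -20
J3: 6→18, due 19, lateness -1
J4: 18→27, due 35, lateness -8
J5: 27→40, due 32, lateness 8
Maximum = 8.
LPT (decreasing processing time): J5 J3 J4 J2 J1.
J5: 0→13, due 32, lateness -19
J3: 13→25, due 19, lateness 6
J4: 25→34, due 35, lateness -1
J2: 34→38, due 26, lateness 12
J1: 38→40, due 10, lateness 30
Maximum = 30.
Difference = 8 − 30 = -22.

-22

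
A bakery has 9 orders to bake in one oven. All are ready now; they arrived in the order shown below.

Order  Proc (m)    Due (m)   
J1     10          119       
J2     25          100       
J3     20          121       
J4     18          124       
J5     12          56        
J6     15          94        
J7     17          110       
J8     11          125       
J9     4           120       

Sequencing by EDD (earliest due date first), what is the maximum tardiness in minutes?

7

EDD (increasing due date): J5 J6 J2 J7 J1 J9 J3 J4 J8.
J5: 0→12, due 56, tardiness 0
J6: 12→27, due 94, tardiness 0
J2: 27→52, due 100, tardiness 0
J7: 52→69, due 110, tardiness 0
J1: 69→79, due 119, tardiness 0
J9: 79→83, due 120, tardiness 0
J3: 83→103, due 121, tardiness 0
J4: 103→121, due 124, tardiness 0
J8: 121→132, due 125, tardiness 7
Maximum = 7.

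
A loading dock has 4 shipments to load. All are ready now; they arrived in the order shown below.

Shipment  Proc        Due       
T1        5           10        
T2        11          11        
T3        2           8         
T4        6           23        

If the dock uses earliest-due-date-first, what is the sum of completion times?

EDD (increasing due date): T3 T1 T2 T4.
T3: 0→2
T1: 2→7
T2: 7→18
T4: 18→24
Sum = 2+7+18+24 = 51.

51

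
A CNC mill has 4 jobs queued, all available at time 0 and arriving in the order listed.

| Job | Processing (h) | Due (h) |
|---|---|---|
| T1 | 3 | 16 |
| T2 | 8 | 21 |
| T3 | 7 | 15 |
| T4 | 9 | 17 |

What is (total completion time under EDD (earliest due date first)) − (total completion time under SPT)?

5

EDD (increasing due date): T3 T1 T4 T2.
T3: 0→7
T1: 7→10
T4: 10→19
T2: 19→27
Sum = 7+10+19+27 = 63.
SPT (increasing processing time): T1 T3 T2 T4.
T1: 0→3
T3: 3→10
T2: 10→18
T4: 18→27
Sum = 3+10+18+27 = 58.
Difference = 63 − 58 = 5.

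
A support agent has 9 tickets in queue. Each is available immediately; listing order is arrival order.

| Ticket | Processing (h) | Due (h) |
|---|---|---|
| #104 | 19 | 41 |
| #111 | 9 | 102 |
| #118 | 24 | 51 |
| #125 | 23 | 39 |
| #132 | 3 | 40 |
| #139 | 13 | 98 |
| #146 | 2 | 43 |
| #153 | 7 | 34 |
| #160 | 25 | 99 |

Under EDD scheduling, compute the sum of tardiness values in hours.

EDD (increasing due date): #153 #125 #132 #104 #146 #118 #139 #160 #111.
#153: 0→7, due 34, tardiness 0
#125: 7→30, due 39, tardiness 0
#132: 30→33, due 40, tardiness 0
#104: 33→52, due 41, tardiness 11
#146: 52→54, due 43, tardiness 11
#118: 54→78, due 51, tardiness 27
#139: 78→91, due 98, tardiness 0
#160: 91→116, due 99, tardiness 17
#111: 116→125, due 102, tardiness 23
Sum = 0+0+0+11+11+27+0+17+23 = 89.

89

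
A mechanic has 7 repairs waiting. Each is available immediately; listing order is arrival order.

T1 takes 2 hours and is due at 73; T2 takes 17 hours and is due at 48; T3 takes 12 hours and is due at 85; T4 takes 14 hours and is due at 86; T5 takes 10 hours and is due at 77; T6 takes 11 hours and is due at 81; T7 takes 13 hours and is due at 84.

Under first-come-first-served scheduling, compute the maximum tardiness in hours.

0

FIFO (arrival order): T1 T2 T3 T4 T5 T6 T7.
T1: 0→2, due 73, tardiness 0
T2: 2→19, due 48, tardiness 0
T3: 19→31, due 85, tardiness 0
T4: 31→45, due 86, tardiness 0
T5: 45→55, due 77, tardiness 0
T6: 55→66, due 81, tardiness 0
T7: 66→79, due 84, tardiness 0
Maximum = 0.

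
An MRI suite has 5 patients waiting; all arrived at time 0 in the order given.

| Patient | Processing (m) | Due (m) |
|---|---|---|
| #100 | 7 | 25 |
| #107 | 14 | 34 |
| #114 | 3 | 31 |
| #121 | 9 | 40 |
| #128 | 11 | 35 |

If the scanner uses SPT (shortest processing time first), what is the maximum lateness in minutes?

SPT (increasing processing time): #114 #100 #121 #128 #107.
#114: 0→3, due 31, lateness -28
#100: 3→10, due 25, lateness -15
#121: 10→19, due 40, lateness -21
#128: 19→30, due 35, lateness -5
#107: 30→44, due 34, lateness 10
Maximum = 10.

10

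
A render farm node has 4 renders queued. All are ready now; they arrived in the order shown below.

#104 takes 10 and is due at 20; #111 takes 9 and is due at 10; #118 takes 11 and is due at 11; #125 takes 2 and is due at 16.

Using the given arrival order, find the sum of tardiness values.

FIFO (arrival order): #104 #111 #118 #125.
#104: 0→10, due 20, tardiness 0
#111: 10→19, due 10, tardiness 9
#118: 19→30, due 11, tardiness 19
#125: 30→32, due 16, tardiness 16
Sum = 0+9+19+16 = 44.

44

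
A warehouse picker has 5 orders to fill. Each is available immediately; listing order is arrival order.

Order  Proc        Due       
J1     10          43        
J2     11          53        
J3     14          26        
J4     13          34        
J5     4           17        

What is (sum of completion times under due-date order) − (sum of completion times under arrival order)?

-20

EDD (increasing due date): J5 J3 J4 J1 J2.
J5: 0→4
J3: 4→18
J4: 18→31
J1: 31→41
J2: 41→52
Sum = 4+18+31+41+52 = 146.
FIFO (arrival order): J1 J2 J3 J4 J5.
J1: 0→10
J2: 10→21
J3: 21→35
J4: 35→48
J5: 48→52
Sum = 10+21+35+48+52 = 166.
Difference = 146 − 166 = -20.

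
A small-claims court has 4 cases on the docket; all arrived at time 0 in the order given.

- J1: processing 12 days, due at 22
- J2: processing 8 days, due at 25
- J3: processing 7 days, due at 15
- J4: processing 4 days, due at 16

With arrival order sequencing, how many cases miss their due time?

FIFO (arrival order): J1 J2 J3 J4.
J1: 0→12, due 22, tardiness 0
J2: 12→20, due 25, tardiness 0
J3: 20→27, due 15, tardiness 12
J4: 27→31, due 16, tardiness 15
Late cases: 2.

2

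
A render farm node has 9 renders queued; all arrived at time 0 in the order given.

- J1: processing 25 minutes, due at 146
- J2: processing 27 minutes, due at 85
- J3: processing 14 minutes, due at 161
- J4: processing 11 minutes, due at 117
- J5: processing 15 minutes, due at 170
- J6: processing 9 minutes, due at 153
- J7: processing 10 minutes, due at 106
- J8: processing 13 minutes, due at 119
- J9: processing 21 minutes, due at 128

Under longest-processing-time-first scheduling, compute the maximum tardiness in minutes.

30

LPT (decreasing processing time): J2 J1 J9 J5 J3 J8 J4 J7 J6.
J2: 0→27, due 85, tardiness 0
J1: 27→52, due 146, tardiness 0
J9: 52→73, due 128, tardiness 0
J5: 73→88, due 170, tardiness 0
J3: 88→102, due 161, tardiness 0
J8: 102→115, due 119, tardiness 0
J4: 115→126, due 117, tardiness 9
J7: 126→136, due 106, tardiness 30
J6: 136→145, due 153, tardiness 0
Maximum = 30.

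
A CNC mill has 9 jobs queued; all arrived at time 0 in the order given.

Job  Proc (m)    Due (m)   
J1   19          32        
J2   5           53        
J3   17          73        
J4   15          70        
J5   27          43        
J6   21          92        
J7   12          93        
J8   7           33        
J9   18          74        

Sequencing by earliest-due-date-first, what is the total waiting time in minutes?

556

EDD (increasing due date): J1 J8 J5 J2 J4 J3 J9 J6 J7.
J1: waits 0, runs 0→19
J8: waits 19, runs 19→26
J5: waits 26, runs 26→53
J2: waits 53, runs 53→58
J4: waits 58, runs 58→73
J3: waits 73, runs 73→90
J9: waits 90, runs 90→108
J6: waits 108, runs 108→129
J7: waits 129, runs 129→141
Sum = 0+19+26+53+58+73+90+108+129 = 556.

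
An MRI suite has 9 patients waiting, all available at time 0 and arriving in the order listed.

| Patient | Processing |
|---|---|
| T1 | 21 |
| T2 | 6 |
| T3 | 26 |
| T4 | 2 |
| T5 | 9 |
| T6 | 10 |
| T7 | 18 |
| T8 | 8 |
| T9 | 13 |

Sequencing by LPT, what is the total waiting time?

617

LPT (decreasing processing time): T3 T1 T7 T9 T6 T5 T8 T2 T4.
T3: waits 0, runs 0→26
T1: waits 26, runs 26→47
T7: waits 47, runs 47→65
T9: waits 65, runs 65→78
T6: waits 78, runs 78→88
T5: waits 88, runs 88→97
T8: waits 97, runs 97→105
T2: waits 105, runs 105→111
T4: waits 111, runs 111→113
Sum = 0+26+47+65+78+88+97+105+111 = 617.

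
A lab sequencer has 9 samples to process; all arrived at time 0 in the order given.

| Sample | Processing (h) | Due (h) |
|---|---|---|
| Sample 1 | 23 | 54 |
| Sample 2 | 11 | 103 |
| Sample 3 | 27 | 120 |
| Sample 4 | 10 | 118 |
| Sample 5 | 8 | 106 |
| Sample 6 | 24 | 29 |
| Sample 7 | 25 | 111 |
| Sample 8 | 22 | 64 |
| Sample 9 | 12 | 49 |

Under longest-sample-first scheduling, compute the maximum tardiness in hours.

84

LPT (decreasing processing time): Sample 3 Sample 7 Sample 6 Sample 1 Sample 8 Sample 9 Sample 2 Sample 4 Sample 5.
Sample 3: 0→27, due 120, tardiness 0
Sample 7: 27→52, due 111, tardiness 0
Sample 6: 52→76, due 29, tardiness 47
Sample 1: 76→99, due 54, tardiness 45
Sample 8: 99→121, due 64, tardiness 57
Sample 9: 121→133, due 49, tardiness 84
Sample 2: 133→144, due 103, tardiness 41
Sample 4: 144→154, due 118, tardiness 36
Sample 5: 154→162, due 106, tardiness 56
Maximum = 84.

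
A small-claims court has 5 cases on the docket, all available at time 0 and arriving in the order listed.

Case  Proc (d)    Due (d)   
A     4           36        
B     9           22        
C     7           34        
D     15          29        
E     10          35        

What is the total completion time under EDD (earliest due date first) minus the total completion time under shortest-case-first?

40

EDD (increasing due date): B D C E A.
B: 0→9
D: 9→24
C: 24→31
E: 31→41
A: 41→45
Sum = 9+24+31+41+45 = 150.
SPT (increasing processing time): A C B E D.
A: 0→4
C: 4→11
B: 11→20
E: 20→30
D: 30→45
Sum = 4+11+20+30+45 = 110.
Difference = 150 − 110 = 40.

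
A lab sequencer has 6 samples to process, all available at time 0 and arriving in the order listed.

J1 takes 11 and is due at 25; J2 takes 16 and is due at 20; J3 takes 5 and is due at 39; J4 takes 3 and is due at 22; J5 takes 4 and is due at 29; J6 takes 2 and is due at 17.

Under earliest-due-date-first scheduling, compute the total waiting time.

109

EDD (increasing due date): J6 J2 J4 J1 J5 J3.
J6: waits 0, runs 0→2
J2: waits 2, runs 2→18
J4: waits 18, runs 18→21
J1: waits 21, runs 21→32
J5: waits 32, runs 32→36
J3: waits 36, runs 36→41
Sum = 0+2+18+21+32+36 = 109.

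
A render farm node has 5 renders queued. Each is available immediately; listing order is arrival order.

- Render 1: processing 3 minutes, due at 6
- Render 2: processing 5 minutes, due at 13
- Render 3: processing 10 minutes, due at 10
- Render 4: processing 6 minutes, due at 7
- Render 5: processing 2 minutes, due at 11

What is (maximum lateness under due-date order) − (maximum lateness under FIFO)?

EDD (increasing due date): Render 1 Render 4 Render 3 Render 5 Render 2.
Render 1: 0→3, due 6, lateness -3
Render 4: 3→9, due 7, lateness 2
Render 3: 9→19, due 10, lateness 9
Render 5: 19→21, due 11, lateness 10
Render 2: 21→26, due 13, lateness 13
Maximum = 13.
FIFO (arrival order): Render 1 Render 2 Render 3 Render 4 Render 5.
Render 1: 0→3, due 6, lateness -3
Render 2: 3→8, due 13, lateness -5
Render 3: 8→18, due 10, lateness 8
Render 4: 18→24, due 7, lateness 17
Render 5: 24→26, due 11, lateness 15
Maximum = 17.
Difference = 13 − 17 = -4.

-4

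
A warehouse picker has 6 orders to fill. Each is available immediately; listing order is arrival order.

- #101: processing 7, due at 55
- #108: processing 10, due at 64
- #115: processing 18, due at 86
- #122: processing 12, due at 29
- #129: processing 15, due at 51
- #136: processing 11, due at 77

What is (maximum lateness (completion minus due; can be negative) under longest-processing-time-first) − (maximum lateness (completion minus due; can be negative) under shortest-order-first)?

LPT (decreasing processing time): #115 #129 #122 #136 #108 #101.
#115: 0→18, due 86, lateness -68
#129: 18→33, due 51, lateness -18
#122: 33→45, due 29, lateness 16
#136: 45→56, due 77, lateness -21
#108: 56→66, due 64, lateness 2
#101: 66→73, due 55, lateness 18
Maximum = 18.
SPT (increasing processing time): #101 #108 #136 #122 #129 #115.
#101: 0→7, due 55, lateness -48
#108: 7→17, due 64, lateness -47
#136: 17→28, due 77, lateness -49
#122: 28→40, due 29, lateness 11
#129: 40→55, due 51, lateness 4
#115: 55→73, due 86, lateness -13
Maximum = 11.
Difference = 18 − 11 = 7.

7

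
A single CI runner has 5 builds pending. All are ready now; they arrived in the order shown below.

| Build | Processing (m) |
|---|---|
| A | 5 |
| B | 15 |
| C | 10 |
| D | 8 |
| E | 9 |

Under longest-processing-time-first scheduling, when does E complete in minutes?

LPT (decreasing processing time): B C E D A.
B: 0→15
C: 15→25
E: 25→34

34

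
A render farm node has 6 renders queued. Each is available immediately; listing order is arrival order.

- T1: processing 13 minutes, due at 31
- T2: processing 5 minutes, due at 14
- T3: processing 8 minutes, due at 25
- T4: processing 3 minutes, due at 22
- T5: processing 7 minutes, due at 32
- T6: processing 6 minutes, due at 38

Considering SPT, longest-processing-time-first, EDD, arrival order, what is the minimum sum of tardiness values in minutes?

SPT (increasing processing time): T4 T2 T6 T5 T3 T1.
T4: 0→3, due 22, tardiness 0
T2: 3→8, due 14, tardiness 0
T6: 8→14, due 38, tardiness 0
T5: 14→21, due 32, tardiness 0
T3: 21→29, due 25, tardiness 4
T1: 29→42, due 31, tardiness 11
Sum = 0+0+0+0+4+11 = 15.
LPT (decreasing processing time): T1 T3 T5 T6 T2 T4.
T1: 0→13, due 31, tardiness 0
T3: 13→21, due 25, tardiness 0
T5: 21→28, due 32, tardiness 0
T6: 28→34, due 38, tardiness 0
T2: 34→39, due 14, tardiness 25
T4: 39→42, due 22, tardiness 20
Sum = 0+0+0+0+25+20 = 45.
EDD (increasing due date): T2 T4 T3 T1 T5 T6.
T2: 0→5, due 14, tardiness 0
T4: 5→8, due 22, tardiness 0
T3: 8→16, due 25, tardiness 0
T1: 16→29, due 31, tardiness 0
T5: 29→36, due 32, tardiness 4
T6: 36→42, due 38, tardiness 4
Sum = 0+0+0+0+4+4 = 8.
FIFO (arrival order): T1 T2 T3 T4 T5 T6.
T1: 0→13, due 31, tardiness 0
T2: 13→18, due 14, tardiness 4
T3: 18→26, due 25, tardiness 1
T4: 26→29, due 22, tardiness 7
T5: 29→36, due 32, tardiness 4
T6: 36→42, due 38, tardiness 4
Sum = 0+4+1+7+4+4 = 20.
SPT 15, LPT 45, EDD 8, FIFO 20 → minimum 8.

8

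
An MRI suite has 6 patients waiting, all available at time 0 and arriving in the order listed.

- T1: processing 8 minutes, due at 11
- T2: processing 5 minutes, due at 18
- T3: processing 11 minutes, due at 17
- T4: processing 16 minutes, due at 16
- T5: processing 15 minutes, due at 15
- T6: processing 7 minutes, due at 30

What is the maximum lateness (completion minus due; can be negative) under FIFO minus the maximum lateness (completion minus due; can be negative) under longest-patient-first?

FIFO (arrival order): T1 T2 T3 T4 T5 T6.
T1: 0→8, due 11, lateness -3
T2: 8→13, due 18, lateness -5
T3: 13→24, due 17, lateness 7
T4: 24→40, due 16, lateness 24
T5: 40→55, due 15, lateness 40
T6: 55→62, due 30, lateness 32
Maximum = 40.
LPT (decreasing processing time): T4 T5 T3 T1 T6 T2.
T4: 0→16, due 16, lateness 0
T5: 16→31, due 15, lateness 16
T3: 31→42, due 17, lateness 25
T1: 42→50, due 11, lateness 39
T6: 50→57, due 30, lateness 27
T2: 57→62, due 18, lateness 44
Maximum = 44.
Difference = 40 − 44 = -4.

-4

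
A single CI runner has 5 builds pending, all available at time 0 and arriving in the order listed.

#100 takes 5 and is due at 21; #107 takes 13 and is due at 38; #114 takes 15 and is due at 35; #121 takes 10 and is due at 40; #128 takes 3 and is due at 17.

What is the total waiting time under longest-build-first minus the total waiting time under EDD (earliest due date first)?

54

LPT (decreasing processing time): #114 #107 #121 #100 #128.
#114: waits 0, runs 0→15
#107: waits 15, runs 15→28
#121: waits 28, runs 28→38
#100: waits 38, runs 38→43
#128: waits 43, runs 43→46
Sum = 0+15+28+38+43 = 124.
EDD (increasing due date): #128 #100 #114 #107 #121.
#128: waits 0, runs 0→3
#100: waits 3, runs 3→8
#114: waits 8, runs 8→23
#107: waits 23, runs 23→36
#121: waits 36, runs 36→46
Sum = 0+3+8+23+36 = 70.
Difference = 124 − 70 = 54.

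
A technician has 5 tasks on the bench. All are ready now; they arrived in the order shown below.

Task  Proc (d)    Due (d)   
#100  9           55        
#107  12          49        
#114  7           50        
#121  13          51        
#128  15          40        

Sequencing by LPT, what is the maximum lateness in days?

6

LPT (decreasing processing time): #128 #121 #107 #100 #114.
#128: 0→15, due 40, lateness -25
#121: 15→28, due 51, lateness -23
#107: 28→40, due 49, lateness -9
#100: 40→49, due 55, lateness -6
#114: 49→56, due 50, lateness 6
Maximum = 6.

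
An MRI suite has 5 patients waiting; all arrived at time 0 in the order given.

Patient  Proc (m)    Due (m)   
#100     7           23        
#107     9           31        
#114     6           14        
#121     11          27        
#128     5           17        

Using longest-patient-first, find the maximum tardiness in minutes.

21

LPT (decreasing processing time): #121 #107 #100 #114 #128.
#121: 0→11, due 27, tardiness 0
#107: 11→20, due 31, tardiness 0
#100: 20→27, due 23, tardiness 4
#114: 27→33, due 14, tardiness 19
#128: 33→38, due 17, tardiness 21
Maximum = 21.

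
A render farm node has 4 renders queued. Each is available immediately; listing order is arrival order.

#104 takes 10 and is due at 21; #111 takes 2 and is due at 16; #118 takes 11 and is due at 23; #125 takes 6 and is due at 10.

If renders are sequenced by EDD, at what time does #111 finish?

EDD (increasing due date): #125 #111 #104 #118.
#125: 0→6
#111: 6→8

8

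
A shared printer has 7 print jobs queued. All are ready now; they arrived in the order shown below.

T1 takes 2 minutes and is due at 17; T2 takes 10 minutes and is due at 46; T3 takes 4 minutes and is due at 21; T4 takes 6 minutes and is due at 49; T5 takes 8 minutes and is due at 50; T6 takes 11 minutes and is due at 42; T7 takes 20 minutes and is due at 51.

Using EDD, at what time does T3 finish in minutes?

6

EDD (increasing due date): T1 T3 T6 T2 T4 T5 T7.
T1: 0→2
T3: 2→6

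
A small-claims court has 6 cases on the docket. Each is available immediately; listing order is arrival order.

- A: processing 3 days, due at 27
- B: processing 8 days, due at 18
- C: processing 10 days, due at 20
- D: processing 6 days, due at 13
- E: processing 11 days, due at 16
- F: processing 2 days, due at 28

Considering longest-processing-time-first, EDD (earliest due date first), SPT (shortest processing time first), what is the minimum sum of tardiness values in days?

LPT (decreasing processing time): E C B D A F.
E: 0→11, due 16, tardiness 0
C: 11→21, due 20, tardiness 1
B: 21→29, due 18, tardiness 11
D: 29→35, due 13, tardiness 22
A: 35→38, due 27, tardiness 11
F: 38→40, due 28, tardiness 12
Sum = 0+1+11+22+11+12 = 57.
EDD (increasing due date): D E B C A F.
D: 0→6, due 13, tardiness 0
E: 6→17, due 16, tardiness 1
B: 17→25, due 18, tardiness 7
C: 25→35, due 20, tardiness 15
A: 35→38, due 27, tardiness 11
F: 38→40, due 28, tardiness 12
Sum = 0+1+7+15+11+12 = 46.
SPT (increasing processing time): F A D B C E.
F: 0→2, due 28, tardiness 0
A: 2→5, due 27, tardiness 0
D: 5→11, due 13, tardiness 0
B: 11→19, due 18, tardiness 1
C: 19→29, due 20, tardiness 9
E: 29→40, due 16, tardiness 24
Sum = 0+0+0+1+9+24 = 34.
LPT 57, EDD 46, SPT 34 → minimum 34.

34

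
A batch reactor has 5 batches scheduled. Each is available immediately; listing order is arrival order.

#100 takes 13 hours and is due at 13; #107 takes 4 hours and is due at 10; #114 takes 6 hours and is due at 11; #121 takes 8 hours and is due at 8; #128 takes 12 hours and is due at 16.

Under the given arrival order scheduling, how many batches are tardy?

4

FIFO (arrival order): #100 #107 #114 #121 #128.
#100: 0→13, due 13, tardiness 0
#107: 13→17, due 10, tardiness 7
#114: 17→23, due 11, tardiness 12
#121: 23→31, due 8, tardiness 23
#128: 31→43, due 16, tardiness 27
Late batches: 4.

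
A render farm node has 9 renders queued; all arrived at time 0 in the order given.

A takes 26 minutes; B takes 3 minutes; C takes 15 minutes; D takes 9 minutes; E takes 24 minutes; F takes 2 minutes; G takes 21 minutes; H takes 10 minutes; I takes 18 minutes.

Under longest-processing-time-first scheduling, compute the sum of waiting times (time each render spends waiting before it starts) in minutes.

LPT (decreasing processing time): A E G I C H D B F.
A: waits 0, runs 0→26
E: waits 26, runs 26→50
G: waits 50, runs 50→71
I: waits 71, runs 71→89
C: waits 89, runs 89→104
H: waits 104, runs 104→114
D: waits 114, runs 114→123
B: waits 123, runs 123→126
F: waits 126, runs 126→128
Sum = 0+26+50+71+89+104+114+123+126 = 703.

703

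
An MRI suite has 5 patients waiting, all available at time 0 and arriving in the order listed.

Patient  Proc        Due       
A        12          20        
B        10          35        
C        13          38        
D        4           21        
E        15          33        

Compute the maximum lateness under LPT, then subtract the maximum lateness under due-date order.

17

LPT (decreasing processing time): E C A B D.
E: 0→15, due 33, lateness -18
C: 15→28, due 38, lateness -10
A: 28→40, due 20, lateness 20
B: 40→50, due 35, lateness 15
D: 50→54, due 21, lateness 33
Maximum = 33.
EDD (increasing due date): A D E B C.
A: 0→12, due 20, lateness -8
D: 12→16, due 21, lateness -5
E: 16→31, due 33, lateness -2
B: 31→41, due 35, lateness 6
C: 41→54, due 38, lateness 16
Maximum = 16.
Difference = 33 − 16 = 17.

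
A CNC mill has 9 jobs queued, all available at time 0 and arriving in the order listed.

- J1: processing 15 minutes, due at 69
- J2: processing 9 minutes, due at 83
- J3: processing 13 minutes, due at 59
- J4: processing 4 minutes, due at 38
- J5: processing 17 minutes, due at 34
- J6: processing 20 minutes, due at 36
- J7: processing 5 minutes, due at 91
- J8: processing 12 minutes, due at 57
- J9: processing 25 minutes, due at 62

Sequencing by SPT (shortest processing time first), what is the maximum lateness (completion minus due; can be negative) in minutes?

SPT (increasing processing time): J4 J7 J2 J8 J3 J1 J5 J6 J9.
J4: 0→4, due 38, lateness -34
J7: 4→9, due 91, lateness -82
J2: 9→18, due 83, lateness -65
J8: 18→30, due 57, lateness -27
J3: 30→43, due 59, lateness -16
J1: 43→58, due 69, lateness -11
J5: 58→75, due 34, lateness 41
J6: 75→95, due 36, lateness 59
J9: 95→120, due 62, lateness 58
Maximum = 59.

59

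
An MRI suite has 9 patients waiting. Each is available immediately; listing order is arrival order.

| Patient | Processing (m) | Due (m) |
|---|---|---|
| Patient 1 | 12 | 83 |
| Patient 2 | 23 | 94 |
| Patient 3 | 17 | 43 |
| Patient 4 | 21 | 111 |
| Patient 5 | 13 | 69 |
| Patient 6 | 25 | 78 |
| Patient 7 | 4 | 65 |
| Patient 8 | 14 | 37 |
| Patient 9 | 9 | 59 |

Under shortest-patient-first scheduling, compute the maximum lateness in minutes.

SPT (increasing processing time): Patient 7 Patient 9 Patient 1 Patient 5 Patient 8 Patient 3 Patient 4 Patient 2 Patient 6.
Patient 7: 0→4, due 65, lateness -61
Patient 9: 4→13, due 59, lateness -46
Patient 1: 13→25, due 83, lateness -58
Patient 5: 25→38, due 69, lateness -31
Patient 8: 38→52, due 37, lateness 15
Patient 3: 52→69, due 43, lateness 26
Patient 4: 69→90, due 111, lateness -21
Patient 2: 90→113, due 94, lateness 19
Patient 6: 113→138, due 78, lateness 60
Maximum = 60.

60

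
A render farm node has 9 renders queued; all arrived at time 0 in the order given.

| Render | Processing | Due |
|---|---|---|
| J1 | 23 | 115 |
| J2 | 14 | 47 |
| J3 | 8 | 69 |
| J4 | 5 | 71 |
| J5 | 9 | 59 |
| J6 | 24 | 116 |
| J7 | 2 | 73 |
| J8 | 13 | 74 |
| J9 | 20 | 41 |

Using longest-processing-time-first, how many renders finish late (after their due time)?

7

LPT (decreasing processing time): J6 J1 J9 J2 J8 J5 J3 J4 J7.
J6: 0→24, due 116, tardiness 0
J1: 24→47, due 115, tardiness 0
J9: 47→67, due 41, tardiness 26
J2: 67→81, due 47, tardiness 34
J8: 81→94, due 74, tardiness 20
J5: 94→103, due 59, tardiness 44
J3: 103→111, due 69, tardiness 42
J4: 111→116, due 71, tardiness 45
J7: 116→118, due 73, tardiness 45
Late renders: 7.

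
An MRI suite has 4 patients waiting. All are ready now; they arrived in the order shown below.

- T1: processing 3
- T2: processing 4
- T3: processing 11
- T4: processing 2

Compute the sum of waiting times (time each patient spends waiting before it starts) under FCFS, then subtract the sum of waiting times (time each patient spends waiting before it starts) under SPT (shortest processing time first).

FIFO (arrival order): T1 T2 T3 T4.
T1: waits 0, runs 0→3
T2: waits 3, runs 3→7
T3: waits 7, runs 7→18
T4: waits 18, runs 18→20
Sum = 0+3+7+18 = 28.
SPT (increasing processing time): T4 T1 T2 T3.
T4: waits 0, runs 0→2
T1: waits 2, runs 2→5
T2: waits 5, runs 5→9
T3: waits 9, runs 9→20
Sum = 0+2+5+9 = 16.
Difference = 28 − 16 = 12.

12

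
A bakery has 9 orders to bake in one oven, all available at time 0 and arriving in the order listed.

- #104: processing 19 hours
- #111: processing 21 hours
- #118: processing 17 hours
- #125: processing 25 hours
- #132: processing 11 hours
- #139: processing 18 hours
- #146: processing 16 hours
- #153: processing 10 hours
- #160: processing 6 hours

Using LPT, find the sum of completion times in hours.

842

LPT (decreasing processing time): #125 #111 #104 #139 #118 #146 #132 #153 #160.
#125: 0→25
#111: 25→46
#104: 46→65
#139: 65→83
#118: 83→100
#146: 100→116
#132: 116→127
#153: 127→137
#160: 137→143
Sum = 25+46+65+83+100+116+127+137+143 = 842.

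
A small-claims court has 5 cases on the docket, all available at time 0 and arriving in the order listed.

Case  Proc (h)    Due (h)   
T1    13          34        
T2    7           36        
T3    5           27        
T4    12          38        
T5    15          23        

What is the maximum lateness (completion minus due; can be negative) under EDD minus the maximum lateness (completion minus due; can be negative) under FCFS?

EDD (increasing due date): T5 T3 T1 T2 T4.
T5: 0→15, due 23, lateness -8
T3: 15→20, due 27, lateness -7
T1: 20→33, due 34, lateness -1
T2: 33→40, due 36, lateness 4
T4: 40→52, due 38, lateness 14
Maximum = 14.
FIFO (arrival order): T1 T2 T3 T4 T5.
T1: 0→13, due 34, lateness -21
T2: 13→20, due 36, lateness -16
T3: 20→25, due 27, lateness -2
T4: 25→37, due 38, lateness -1
T5: 37→52, due 23, lateness 29
Maximum = 29.
Difference = 14 − 29 = -15.

-15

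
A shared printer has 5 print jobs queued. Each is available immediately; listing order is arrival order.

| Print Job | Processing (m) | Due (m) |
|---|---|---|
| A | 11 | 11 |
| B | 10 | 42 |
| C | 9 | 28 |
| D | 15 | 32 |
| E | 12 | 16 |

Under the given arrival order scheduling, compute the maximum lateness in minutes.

41

FIFO (arrival order): A B C D E.
A: 0→11, due 11, lateness 0
B: 11→21, due 42, lateness -21
C: 21→30, due 28, lateness 2
D: 30→45, due 32, lateness 13
E: 45→57, due 16, lateness 41
Maximum = 41.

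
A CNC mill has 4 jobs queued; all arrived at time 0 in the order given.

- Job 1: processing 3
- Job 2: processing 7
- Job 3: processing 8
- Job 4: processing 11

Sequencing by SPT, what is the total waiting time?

SPT (increasing processing time): Job 1 Job 2 Job 3 Job 4.
Job 1: waits 0, runs 0→3
Job 2: waits 3, runs 3→10
Job 3: waits 10, runs 10→18
Job 4: waits 18, runs 18→29
Sum = 0+3+10+18 = 31.

31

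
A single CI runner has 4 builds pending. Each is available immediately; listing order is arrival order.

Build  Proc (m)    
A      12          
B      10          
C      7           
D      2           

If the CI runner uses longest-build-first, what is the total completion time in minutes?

LPT (decreasing processing time): A B C D.
A: 0→12
B: 12→22
C: 22→29
D: 29→31
Sum = 12+22+29+31 = 94.

94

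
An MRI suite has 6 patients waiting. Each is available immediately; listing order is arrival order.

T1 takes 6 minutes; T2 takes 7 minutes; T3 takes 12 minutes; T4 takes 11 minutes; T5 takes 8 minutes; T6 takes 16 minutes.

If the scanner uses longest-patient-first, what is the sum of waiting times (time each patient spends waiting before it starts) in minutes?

LPT (decreasing processing time): T6 T3 T4 T5 T2 T1.
T6: waits 0, runs 0→16
T3: waits 16, runs 16→28
T4: waits 28, runs 28→39
T5: waits 39, runs 39→47
T2: waits 47, runs 47→54
T1: waits 54, runs 54→60
Sum = 0+16+28+39+47+54 = 184.

184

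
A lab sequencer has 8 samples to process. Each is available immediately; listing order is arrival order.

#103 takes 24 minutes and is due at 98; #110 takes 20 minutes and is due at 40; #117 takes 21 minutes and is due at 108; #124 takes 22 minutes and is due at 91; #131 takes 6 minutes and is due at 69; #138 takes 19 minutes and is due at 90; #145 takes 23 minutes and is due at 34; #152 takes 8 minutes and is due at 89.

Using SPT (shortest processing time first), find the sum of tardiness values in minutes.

SPT (increasing processing time): #131 #152 #138 #110 #117 #124 #145 #103.
#131: 0→6, due 69, tardiness 0
#152: 6→14, due 89, tardiness 0
#138: 14→33, due 90, tardiness 0
#110: 33→53, due 40, tardiness 13
#117: 53→74, due 108, tardiness 0
#124: 74→96, due 91, tardiness 5
#145: 96→119, due 34, tardiness 85
#103: 119→143, due 98, tardiness 45
Sum = 0+0+0+13+0+5+85+45 = 148.

148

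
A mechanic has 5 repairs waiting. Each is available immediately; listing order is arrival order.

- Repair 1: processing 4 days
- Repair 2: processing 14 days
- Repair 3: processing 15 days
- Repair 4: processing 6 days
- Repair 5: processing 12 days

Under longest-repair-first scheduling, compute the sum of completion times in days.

183

LPT (decreasing processing time): Repair 3 Repair 2 Repair 5 Repair 4 Repair 1.
Repair 3: 0→15
Repair 2: 15→29
Repair 5: 29→41
Repair 4: 41→47
Repair 1: 47→51
Sum = 15+29+41+47+51 = 183.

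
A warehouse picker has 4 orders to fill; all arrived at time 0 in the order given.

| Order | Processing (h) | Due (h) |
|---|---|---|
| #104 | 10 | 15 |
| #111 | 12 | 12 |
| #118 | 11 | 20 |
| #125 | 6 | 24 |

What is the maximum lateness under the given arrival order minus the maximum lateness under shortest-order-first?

FIFO (arrival order): #104 #111 #118 #125.
#104: 0→10, due 15, lateness -5
#111: 10→22, due 12, lateness 10
#118: 22→33, due 20, lateness 13
#125: 33→39, due 24, lateness 15
Maximum = 15.
SPT (increasing processing time): #125 #104 #118 #111.
#125: 0→6, due 24, lateness -18
#104: 6→16, due 15, lateness 1
#118: 16→27, due 20, lateness 7
#111: 27→39, due 12, lateness 27
Maximum = 27.
Difference = 15 − 27 = -12.

-12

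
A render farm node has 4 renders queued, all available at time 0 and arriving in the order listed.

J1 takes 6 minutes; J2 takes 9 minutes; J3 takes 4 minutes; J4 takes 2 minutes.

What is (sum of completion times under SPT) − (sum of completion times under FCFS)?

-20

SPT (increasing processing time): J4 J3 J1 J2.
J4: 0→2
J3: 2→6
J1: 6→12
J2: 12→21
Sum = 2+6+12+21 = 41.
FIFO (arrival order): J1 J2 J3 J4.
J1: 0→6
J2: 6→15
J3: 15→19
J4: 19→21
Sum = 6+15+19+21 = 61.
Difference = 41 − 61 = -20.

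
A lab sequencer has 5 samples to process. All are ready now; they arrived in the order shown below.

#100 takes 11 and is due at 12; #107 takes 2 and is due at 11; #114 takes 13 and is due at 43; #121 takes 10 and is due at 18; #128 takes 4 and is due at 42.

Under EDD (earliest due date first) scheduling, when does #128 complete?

EDD (increasing due date): #107 #100 #121 #128 #114.
#107: 0→2
#100: 2→13
#121: 13→23
#128: 23→27

27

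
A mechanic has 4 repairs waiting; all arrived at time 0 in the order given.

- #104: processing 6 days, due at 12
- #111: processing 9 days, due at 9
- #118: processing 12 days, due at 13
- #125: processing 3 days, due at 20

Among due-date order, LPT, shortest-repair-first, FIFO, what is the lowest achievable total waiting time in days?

EDD (increasing due date): #111 #104 #118 #125.
#111: waits 0, runs 0→9
#104: waits 9, runs 9→15
#118: waits 15, runs 15→27
#125: waits 27, runs 27→30
Sum = 0+9+15+27 = 51.
LPT (decreasing processing time): #118 #111 #104 #125.
#118: waits 0, runs 0→12
#111: waits 12, runs 12→21
#104: waits 21, runs 21→27
#125: waits 27, runs 27→30
Sum = 0+12+21+27 = 60.
SPT (increasing processing time): #125 #104 #111 #118.
#125: waits 0, runs 0→3
#104: waits 3, runs 3→9
#111: waits 9, runs 9→18
#118: waits 18, runs 18→30
Sum = 0+3+9+18 = 30.
FIFO (arrival order): #104 #111 #118 #125.
#104: waits 0, runs 0→6
#111: waits 6, runs 6→15
#118: waits 15, runs 15→27
#125: waits 27, runs 27→30
Sum = 0+6+15+27 = 48.
EDD 51, LPT 60, SPT 30, FIFO 48 → minimum 30.

30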